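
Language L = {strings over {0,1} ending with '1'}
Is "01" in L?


last symbol = '1'

Yes, "01" is in L


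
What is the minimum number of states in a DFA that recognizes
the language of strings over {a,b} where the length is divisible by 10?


States track (length) mod 10.
Need 10 states: one per remainder 0..9; accept = remainder 0.

10


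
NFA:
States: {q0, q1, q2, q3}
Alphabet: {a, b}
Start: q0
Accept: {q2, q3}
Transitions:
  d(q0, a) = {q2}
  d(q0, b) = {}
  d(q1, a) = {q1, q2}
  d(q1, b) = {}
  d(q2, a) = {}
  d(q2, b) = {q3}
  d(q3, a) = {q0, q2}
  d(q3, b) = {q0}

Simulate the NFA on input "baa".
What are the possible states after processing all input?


Start: {q0}
  --b--> {}
  --a--> {}
  --a--> {}

{} (empty set, no valid transitions)


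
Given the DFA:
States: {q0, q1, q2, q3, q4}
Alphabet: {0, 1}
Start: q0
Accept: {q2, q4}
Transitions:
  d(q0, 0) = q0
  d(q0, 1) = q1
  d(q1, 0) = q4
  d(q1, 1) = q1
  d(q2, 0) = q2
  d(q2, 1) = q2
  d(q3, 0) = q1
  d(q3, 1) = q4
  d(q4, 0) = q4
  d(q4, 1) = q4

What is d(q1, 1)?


Looking up transition d(q1, 1)

q1


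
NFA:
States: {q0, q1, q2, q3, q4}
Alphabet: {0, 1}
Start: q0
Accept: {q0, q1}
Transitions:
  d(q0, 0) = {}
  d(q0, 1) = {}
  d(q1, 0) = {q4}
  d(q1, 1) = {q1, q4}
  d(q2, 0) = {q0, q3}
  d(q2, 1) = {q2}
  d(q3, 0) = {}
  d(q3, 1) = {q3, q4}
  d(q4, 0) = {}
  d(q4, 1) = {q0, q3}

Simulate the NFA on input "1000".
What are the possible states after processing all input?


Start: {q0}
  --1--> {}
  --0--> {}
  --0--> {}
  --0--> {}

{} (empty set, no valid transitions)


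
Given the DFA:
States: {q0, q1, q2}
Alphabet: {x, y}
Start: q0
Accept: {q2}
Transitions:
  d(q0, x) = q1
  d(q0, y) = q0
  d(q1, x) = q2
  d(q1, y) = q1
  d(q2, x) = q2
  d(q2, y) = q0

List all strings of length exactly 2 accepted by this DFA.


All strings of length 2: 4 total
Accepted: 1

"xx"


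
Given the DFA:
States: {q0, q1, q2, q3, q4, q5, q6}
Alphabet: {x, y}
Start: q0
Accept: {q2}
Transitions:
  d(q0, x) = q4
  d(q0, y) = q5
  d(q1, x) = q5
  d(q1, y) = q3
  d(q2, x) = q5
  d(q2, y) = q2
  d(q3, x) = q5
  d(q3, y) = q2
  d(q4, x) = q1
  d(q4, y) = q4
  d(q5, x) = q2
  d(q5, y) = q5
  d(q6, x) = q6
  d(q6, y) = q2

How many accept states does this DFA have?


Accept states listed: {q2}
Counting: q2(1)

1


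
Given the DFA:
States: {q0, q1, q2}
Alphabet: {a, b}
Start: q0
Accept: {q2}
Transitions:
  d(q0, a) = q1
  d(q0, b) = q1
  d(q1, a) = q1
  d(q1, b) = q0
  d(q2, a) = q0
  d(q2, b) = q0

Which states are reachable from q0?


BFS from q0:
  layer 0: {q0}
  layer 1: {q1}

{q0, q1}


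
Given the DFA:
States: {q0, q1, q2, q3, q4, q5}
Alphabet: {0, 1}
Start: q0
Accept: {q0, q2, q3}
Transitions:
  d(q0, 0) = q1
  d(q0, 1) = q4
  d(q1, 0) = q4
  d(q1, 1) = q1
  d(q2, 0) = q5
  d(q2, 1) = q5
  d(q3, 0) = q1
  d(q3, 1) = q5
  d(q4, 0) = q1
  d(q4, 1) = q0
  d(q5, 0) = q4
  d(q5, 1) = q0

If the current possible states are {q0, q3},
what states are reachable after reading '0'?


Apply transition on '0' from each current state:
  d(q0, 0) = q1
  d(q3, 0) = q1

{q1}


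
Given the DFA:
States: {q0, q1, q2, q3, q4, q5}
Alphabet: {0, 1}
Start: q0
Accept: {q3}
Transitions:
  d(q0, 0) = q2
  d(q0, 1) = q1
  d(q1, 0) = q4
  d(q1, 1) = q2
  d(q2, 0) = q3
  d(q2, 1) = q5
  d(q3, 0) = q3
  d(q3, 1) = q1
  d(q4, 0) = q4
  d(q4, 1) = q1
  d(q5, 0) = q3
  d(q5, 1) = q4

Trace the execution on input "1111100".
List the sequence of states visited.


Input: 1111100
d(q0, 1) = q1
d(q1, 1) = q2
d(q2, 1) = q5
d(q5, 1) = q4
d(q4, 1) = q1
d(q1, 0) = q4
d(q4, 0) = q4


q0 -> q1 -> q2 -> q5 -> q4 -> q1 -> q4 -> q4


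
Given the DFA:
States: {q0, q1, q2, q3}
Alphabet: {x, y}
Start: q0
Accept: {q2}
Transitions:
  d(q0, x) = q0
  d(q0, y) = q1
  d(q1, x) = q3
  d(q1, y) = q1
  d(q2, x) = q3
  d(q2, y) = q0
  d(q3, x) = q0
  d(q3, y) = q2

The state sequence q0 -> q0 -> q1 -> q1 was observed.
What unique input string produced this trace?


Trace back each transition to find the symbol:
  q0 --[x]--> q0
  q0 --[y]--> q1
  q1 --[y]--> q1

"xyy"


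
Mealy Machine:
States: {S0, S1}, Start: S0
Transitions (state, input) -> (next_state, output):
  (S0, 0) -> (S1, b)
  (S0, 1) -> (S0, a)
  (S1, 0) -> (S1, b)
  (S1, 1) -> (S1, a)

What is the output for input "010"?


Step-by-step:
  (S0, 0) -> (S1, b)
  (S1, 1) -> (S1, a)
  (S1, 0) -> (S1, b)

"bab"


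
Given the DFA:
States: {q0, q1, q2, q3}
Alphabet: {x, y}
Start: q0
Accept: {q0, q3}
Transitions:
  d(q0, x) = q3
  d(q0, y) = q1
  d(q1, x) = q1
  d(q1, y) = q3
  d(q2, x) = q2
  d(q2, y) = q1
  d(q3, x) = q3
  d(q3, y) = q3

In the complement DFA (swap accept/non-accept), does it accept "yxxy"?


Trace: q0 -> q1 -> q1 -> q1 -> q3
Final: q3
Original accept: {q0, q3}
Complement: q3 is in original accept

No, complement rejects (original accepts)


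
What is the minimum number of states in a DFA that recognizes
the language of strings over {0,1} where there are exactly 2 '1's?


States: count = 0, 1, ..., 2 (that's 3 states), plus a dead state for count > 2.
Total: 3 + 1 = 4. Accept = count-2 state.

4


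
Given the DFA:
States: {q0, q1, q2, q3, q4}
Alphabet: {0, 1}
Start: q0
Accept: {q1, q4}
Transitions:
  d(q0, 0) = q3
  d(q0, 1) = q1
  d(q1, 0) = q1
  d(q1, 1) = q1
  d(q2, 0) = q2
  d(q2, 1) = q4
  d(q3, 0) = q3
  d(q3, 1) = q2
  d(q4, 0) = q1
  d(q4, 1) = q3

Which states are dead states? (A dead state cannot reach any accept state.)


Forward reachability from each state:
  q0 -> reaches accept state q1 (live)
  q1 -> reaches accept state q1 (live)
  q2 -> reaches accept state q1 (live)
  q3 -> reaches accept state q1 (live)
  q4 -> reaches accept state q1 (live)

None (all states can reach an accept state)


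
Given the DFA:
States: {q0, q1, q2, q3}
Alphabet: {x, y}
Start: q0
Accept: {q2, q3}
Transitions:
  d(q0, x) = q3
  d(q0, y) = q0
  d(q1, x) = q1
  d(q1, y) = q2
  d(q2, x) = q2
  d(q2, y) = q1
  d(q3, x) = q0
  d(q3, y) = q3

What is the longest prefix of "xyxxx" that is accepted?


Run the DFA, marking each prefix where the state is accepting:
  "" -> q0 [reject]
  "x" -> q3 [accept]
  "xy" -> q3 [accept]
  "xyx" -> q0 [reject]
  "xyxx" -> q3 [accept]
  "xyxxx" -> q0 [reject]

"xyxx"


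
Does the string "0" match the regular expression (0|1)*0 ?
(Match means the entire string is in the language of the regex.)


|string| = 1; first = '0'; last = '0'

Yes, "0" matches (0|1)*0


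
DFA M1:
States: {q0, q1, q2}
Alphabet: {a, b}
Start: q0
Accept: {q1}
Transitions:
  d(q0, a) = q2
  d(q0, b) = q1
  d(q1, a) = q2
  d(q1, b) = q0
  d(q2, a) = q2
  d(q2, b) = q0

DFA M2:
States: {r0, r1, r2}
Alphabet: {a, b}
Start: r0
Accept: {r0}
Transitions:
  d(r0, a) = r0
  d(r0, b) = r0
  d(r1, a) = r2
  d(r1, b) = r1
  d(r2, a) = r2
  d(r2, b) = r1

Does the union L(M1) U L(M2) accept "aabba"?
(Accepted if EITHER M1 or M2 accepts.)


M1: final=q2 accepted=False
M2: final=r0 accepted=True

Yes, union accepts


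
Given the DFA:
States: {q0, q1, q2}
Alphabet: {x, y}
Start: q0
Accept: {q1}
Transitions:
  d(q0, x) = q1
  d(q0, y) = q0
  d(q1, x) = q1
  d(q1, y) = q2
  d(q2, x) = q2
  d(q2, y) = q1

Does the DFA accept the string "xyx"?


Trace: q0 -> q1 -> q2 -> q2
Final state: q2
Accept states: {q1}

No, rejected (final state q2 is not an accept state)


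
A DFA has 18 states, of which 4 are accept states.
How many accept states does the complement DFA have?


Complement swaps accept and non-accept states.
18 - 4 = 14

14


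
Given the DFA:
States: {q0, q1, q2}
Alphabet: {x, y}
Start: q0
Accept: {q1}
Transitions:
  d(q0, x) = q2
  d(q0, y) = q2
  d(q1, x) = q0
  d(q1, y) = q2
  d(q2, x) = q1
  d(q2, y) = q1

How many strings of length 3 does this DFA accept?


Enumerating all length-3 strings:
  "xxx" -> q0 [reject]
  "xxy" -> q2 [reject]
  "xyx" -> q0 [reject]
  "xyy" -> q2 [reject]
  "yxx" -> q0 [reject]
  "yxy" -> q2 [reject]
  "yyx" -> q0 [reject]
  "yyy" -> q2 [reject]

0 out of 8


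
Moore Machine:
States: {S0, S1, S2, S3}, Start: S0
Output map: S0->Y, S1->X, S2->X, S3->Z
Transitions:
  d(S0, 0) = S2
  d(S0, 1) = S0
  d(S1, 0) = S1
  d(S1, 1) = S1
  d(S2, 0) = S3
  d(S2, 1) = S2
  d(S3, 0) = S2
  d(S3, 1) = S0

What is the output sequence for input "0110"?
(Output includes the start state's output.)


Start: S0 (output Y)
  --0--> S2 (output X)
  --1--> S2 (output X)
  --1--> S2 (output X)
  --0--> S3 (output Z)

"YXXXZ"


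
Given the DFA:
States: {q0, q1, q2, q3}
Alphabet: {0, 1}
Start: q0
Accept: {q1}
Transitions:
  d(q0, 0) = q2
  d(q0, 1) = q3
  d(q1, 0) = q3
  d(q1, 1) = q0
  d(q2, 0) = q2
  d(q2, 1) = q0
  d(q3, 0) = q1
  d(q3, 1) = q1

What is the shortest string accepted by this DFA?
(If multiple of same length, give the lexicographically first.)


BFS by string length (lex-first path to each state shown):
  len 0: q0<-""
  len 1: q2<-"0", q3<-"1"
  len 2: q0<-"01", q1<-"10", q2<-"00"
Found accept state at length 2.

"10"


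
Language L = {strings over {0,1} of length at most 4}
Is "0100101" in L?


length = 7

No, "0100101" is not in L


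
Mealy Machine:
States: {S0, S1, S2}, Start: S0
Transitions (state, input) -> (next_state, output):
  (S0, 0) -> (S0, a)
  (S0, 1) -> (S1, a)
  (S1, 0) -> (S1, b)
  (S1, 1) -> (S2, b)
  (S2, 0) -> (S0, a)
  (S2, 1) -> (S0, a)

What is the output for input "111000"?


Step-by-step:
  (S0, 1) -> (S1, a)
  (S1, 1) -> (S2, b)
  (S2, 1) -> (S0, a)
  (S0, 0) -> (S0, a)
  (S0, 0) -> (S0, a)
  (S0, 0) -> (S0, a)

"abaaaa"


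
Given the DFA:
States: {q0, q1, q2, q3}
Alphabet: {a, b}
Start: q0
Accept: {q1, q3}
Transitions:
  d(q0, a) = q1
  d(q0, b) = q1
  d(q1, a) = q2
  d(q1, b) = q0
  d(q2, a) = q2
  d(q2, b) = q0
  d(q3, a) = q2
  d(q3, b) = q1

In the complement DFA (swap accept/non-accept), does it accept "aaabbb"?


Trace: q0 -> q1 -> q2 -> q2 -> q0 -> q1 -> q0
Final: q0
Original accept: {q1, q3}
Complement: q0 is not in original accept

Yes, complement accepts (original rejects)


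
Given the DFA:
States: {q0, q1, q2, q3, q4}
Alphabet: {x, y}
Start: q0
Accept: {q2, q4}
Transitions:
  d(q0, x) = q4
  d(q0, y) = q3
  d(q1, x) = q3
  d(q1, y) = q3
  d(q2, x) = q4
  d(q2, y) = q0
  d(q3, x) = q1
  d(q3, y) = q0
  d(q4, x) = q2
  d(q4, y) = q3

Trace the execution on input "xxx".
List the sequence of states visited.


Input: xxx
d(q0, x) = q4
d(q4, x) = q2
d(q2, x) = q4


q0 -> q4 -> q2 -> q4


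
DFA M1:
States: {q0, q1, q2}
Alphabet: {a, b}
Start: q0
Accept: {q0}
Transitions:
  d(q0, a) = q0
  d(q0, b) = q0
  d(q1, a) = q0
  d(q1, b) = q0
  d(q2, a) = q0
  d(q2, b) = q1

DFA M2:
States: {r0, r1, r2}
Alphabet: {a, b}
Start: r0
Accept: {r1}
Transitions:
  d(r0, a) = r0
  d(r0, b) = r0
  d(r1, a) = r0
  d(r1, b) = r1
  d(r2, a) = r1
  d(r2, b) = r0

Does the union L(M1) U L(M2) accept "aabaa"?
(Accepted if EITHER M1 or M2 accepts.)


M1: final=q0 accepted=True
M2: final=r0 accepted=False

Yes, union accepts


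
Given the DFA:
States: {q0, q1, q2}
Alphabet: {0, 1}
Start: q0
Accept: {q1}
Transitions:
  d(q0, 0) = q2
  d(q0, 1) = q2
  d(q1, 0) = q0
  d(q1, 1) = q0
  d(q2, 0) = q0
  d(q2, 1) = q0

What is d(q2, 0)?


Looking up transition d(q2, 0)

q0


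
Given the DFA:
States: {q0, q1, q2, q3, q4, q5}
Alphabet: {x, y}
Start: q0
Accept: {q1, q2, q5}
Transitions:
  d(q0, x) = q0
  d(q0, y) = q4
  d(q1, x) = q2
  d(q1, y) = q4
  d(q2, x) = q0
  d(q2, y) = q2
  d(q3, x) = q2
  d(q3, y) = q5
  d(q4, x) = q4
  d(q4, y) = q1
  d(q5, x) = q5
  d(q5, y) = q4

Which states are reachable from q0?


BFS from q0:
  layer 0: {q0}
  layer 1: {q4}
  layer 2: {q1}
  layer 3: {q2}

{q0, q1, q2, q4}


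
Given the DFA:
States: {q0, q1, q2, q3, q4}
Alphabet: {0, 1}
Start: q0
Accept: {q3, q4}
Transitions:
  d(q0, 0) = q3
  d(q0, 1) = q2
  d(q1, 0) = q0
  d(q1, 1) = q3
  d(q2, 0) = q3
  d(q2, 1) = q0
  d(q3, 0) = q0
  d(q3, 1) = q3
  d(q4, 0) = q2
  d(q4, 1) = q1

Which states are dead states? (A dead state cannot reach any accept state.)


Forward reachability from each state:
  q0 -> reaches accept state q3 (live)
  q1 -> reaches accept state q3 (live)
  q2 -> reaches accept state q3 (live)
  q3 -> reaches accept state q3 (live)
  q4 -> reaches accept state q3 (live)

None (all states can reach an accept state)


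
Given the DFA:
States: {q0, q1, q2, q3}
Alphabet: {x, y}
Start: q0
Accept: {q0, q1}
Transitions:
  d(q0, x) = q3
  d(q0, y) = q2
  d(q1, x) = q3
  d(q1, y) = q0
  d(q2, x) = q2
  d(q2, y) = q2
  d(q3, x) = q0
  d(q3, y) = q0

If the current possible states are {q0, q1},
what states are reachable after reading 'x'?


Apply transition on 'x' from each current state:
  d(q0, x) = q3
  d(q1, x) = q3

{q3}


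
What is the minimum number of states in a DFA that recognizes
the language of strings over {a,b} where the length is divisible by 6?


States track (length) mod 6.
Need 6 states: one per remainder 0..5; accept = remainder 0.

6


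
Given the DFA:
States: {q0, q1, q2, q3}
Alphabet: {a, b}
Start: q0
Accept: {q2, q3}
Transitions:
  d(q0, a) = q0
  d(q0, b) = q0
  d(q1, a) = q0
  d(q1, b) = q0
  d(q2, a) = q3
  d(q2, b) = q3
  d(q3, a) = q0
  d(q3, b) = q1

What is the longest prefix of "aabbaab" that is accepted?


Run the DFA, marking each prefix where the state is accepting:
  "" -> q0 [reject]
  "a" -> q0 [reject]
  "aa" -> q0 [reject]
  "aab" -> q0 [reject]
  "aabb" -> q0 [reject]
  "aabba" -> q0 [reject]
  "aabbaa" -> q0 [reject]
  "aabbaab" -> q0 [reject]

No prefix is accepted


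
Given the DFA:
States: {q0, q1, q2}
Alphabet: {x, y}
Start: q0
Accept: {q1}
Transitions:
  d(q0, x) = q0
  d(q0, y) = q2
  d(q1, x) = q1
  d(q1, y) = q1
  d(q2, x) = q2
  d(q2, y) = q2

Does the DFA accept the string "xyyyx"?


Trace: q0 -> q0 -> q2 -> q2 -> q2 -> q2
Final state: q2
Accept states: {q1}

No, rejected (final state q2 is not an accept state)


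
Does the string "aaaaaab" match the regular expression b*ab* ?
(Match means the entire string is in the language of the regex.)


|string| = 7; first = 'a'; last = 'b'

No, "aaaaaab" does not match b*ab*


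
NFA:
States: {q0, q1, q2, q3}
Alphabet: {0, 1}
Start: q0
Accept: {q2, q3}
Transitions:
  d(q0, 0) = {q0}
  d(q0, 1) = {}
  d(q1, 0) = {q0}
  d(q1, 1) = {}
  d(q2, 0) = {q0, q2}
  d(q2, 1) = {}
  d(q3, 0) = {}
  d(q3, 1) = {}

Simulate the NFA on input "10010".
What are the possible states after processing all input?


Start: {q0}
  --1--> {}
  --0--> {}
  --0--> {}
  --1--> {}
  --0--> {}

{} (empty set, no valid transitions)


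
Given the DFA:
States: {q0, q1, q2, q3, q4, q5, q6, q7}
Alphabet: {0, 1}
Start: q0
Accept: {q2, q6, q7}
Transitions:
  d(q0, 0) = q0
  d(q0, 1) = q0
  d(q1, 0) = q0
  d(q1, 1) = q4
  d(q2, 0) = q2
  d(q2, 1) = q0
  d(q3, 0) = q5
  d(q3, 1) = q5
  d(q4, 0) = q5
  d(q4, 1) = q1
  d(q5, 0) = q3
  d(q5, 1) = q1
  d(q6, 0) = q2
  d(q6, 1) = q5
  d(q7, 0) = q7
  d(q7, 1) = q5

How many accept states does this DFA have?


Accept states listed: {q2, q6, q7}
Counting: q2(1) q6(2) q7(3)

3


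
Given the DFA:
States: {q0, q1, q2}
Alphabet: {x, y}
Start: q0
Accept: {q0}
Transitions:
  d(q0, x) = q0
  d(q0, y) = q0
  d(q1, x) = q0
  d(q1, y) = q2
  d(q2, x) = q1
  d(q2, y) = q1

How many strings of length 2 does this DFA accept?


Enumerating all length-2 strings:
  "xx" -> q0 [accept]
  "xy" -> q0 [accept]
  "yx" -> q0 [accept]
  "yy" -> q0 [accept]

4 out of 4


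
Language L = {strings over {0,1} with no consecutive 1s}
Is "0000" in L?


'11' does not occur

Yes, "0000" is in L


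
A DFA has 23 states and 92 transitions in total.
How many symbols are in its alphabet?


Each state has exactly one transition per symbol.
|alphabet| = transitions / states = 92 / 23 = 4

4


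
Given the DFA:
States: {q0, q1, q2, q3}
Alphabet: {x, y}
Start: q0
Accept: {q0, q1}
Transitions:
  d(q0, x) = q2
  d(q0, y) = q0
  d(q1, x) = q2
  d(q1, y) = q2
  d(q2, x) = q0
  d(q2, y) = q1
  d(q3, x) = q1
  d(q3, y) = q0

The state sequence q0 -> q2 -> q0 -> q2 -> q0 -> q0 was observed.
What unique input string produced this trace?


Trace back each transition to find the symbol:
  q0 --[x]--> q2
  q2 --[x]--> q0
  q0 --[x]--> q2
  q2 --[x]--> q0
  q0 --[y]--> q0

"xxxxy"


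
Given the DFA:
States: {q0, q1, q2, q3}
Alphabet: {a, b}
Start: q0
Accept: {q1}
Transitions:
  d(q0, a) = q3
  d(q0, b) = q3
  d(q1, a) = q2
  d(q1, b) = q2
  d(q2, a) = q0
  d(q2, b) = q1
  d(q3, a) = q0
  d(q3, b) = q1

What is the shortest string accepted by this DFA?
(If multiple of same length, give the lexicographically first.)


BFS by string length (lex-first path to each state shown):
  len 0: q0<-""
  len 1: q3<-"a"
  len 2: q0<-"aa", q1<-"ab"
Found accept state at length 2.

"ab"


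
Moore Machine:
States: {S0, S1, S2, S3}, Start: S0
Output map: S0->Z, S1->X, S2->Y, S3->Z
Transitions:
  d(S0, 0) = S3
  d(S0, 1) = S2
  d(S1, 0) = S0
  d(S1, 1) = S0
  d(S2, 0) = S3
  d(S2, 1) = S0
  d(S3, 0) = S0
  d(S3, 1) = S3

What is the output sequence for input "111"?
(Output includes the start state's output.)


Start: S0 (output Z)
  --1--> S2 (output Y)
  --1--> S0 (output Z)
  --1--> S2 (output Y)

"ZYZY"


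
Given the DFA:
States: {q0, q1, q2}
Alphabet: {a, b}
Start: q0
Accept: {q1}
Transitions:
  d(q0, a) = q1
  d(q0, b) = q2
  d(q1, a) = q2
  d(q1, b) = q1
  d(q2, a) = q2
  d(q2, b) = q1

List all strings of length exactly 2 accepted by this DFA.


All strings of length 2: 4 total
Accepted: 2

"ab", "bb"


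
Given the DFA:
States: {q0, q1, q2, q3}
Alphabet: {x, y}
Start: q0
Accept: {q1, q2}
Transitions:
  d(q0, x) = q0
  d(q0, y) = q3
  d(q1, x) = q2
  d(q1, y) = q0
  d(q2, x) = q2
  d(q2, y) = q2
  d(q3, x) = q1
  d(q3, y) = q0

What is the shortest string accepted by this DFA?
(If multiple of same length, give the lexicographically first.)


BFS by string length (lex-first path to each state shown):
  len 0: q0<-""
  len 1: q0<-"x", q3<-"y"
  len 2: q0<-"xx", q1<-"yx", q3<-"xy"
Found accept state at length 2.

"yx"


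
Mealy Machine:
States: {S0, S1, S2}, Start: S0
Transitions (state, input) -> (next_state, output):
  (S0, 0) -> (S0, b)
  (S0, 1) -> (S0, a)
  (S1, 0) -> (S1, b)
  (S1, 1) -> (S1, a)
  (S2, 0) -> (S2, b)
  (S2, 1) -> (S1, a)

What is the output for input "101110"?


Step-by-step:
  (S0, 1) -> (S0, a)
  (S0, 0) -> (S0, b)
  (S0, 1) -> (S0, a)
  (S0, 1) -> (S0, a)
  (S0, 1) -> (S0, a)
  (S0, 0) -> (S0, b)

"abaaab"


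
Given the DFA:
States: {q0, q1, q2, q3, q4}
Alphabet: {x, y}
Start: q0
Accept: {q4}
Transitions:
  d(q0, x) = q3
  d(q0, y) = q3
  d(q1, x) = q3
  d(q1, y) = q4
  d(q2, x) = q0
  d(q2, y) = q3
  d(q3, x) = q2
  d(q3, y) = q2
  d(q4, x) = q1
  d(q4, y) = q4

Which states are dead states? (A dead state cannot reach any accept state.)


Forward reachability from each state:
  q0 -> reaches {q0, q2, q3}, no accept state (dead)
  q1 -> reaches accept state q4 (live)
  q2 -> reaches {q0, q2, q3}, no accept state (dead)
  q3 -> reaches {q0, q2, q3}, no accept state (dead)
  q4 -> reaches accept state q4 (live)

{q0, q2, q3}


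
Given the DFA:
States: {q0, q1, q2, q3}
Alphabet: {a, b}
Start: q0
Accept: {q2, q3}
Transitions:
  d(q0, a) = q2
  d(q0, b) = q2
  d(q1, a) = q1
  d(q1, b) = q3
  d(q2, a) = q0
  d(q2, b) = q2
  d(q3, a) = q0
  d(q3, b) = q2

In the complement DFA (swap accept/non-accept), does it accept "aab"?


Trace: q0 -> q2 -> q0 -> q2
Final: q2
Original accept: {q2, q3}
Complement: q2 is in original accept

No, complement rejects (original accepts)


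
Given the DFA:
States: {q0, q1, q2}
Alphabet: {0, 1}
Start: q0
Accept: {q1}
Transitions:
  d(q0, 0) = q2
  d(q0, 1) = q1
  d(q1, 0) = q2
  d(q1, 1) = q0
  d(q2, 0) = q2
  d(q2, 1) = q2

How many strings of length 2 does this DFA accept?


Enumerating all length-2 strings:
  "00" -> q2 [reject]
  "01" -> q2 [reject]
  "10" -> q2 [reject]
  "11" -> q0 [reject]

0 out of 4


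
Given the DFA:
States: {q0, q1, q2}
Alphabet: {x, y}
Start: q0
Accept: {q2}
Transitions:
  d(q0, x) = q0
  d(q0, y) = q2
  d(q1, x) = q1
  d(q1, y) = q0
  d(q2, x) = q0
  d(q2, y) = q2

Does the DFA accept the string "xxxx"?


Trace: q0 -> q0 -> q0 -> q0 -> q0
Final state: q0
Accept states: {q2}

No, rejected (final state q0 is not an accept state)


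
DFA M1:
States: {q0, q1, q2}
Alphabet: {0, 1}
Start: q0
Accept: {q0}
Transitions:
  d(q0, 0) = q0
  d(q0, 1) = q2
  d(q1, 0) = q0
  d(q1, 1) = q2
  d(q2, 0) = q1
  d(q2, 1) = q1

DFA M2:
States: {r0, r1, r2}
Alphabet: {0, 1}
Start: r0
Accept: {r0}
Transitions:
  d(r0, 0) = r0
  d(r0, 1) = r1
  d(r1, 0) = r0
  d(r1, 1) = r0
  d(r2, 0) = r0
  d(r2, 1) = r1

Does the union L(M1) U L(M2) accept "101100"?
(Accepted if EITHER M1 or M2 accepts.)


M1: final=q0 accepted=True
M2: final=r0 accepted=True

Yes, union accepts


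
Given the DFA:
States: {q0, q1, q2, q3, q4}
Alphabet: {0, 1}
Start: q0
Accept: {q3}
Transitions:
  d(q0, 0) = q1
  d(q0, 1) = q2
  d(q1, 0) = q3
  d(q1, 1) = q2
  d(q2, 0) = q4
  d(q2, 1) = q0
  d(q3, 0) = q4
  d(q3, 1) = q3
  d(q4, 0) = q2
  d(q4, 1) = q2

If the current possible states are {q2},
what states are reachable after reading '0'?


Apply transition on '0' from each current state:
  d(q2, 0) = q4

{q4}


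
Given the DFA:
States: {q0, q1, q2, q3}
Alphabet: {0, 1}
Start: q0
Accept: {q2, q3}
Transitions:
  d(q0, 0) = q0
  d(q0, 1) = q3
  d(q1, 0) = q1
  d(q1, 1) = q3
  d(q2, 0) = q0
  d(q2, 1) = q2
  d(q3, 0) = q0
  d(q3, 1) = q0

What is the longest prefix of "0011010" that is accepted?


Run the DFA, marking each prefix where the state is accepting:
  "" -> q0 [reject]
  "0" -> q0 [reject]
  "00" -> q0 [reject]
  "001" -> q3 [accept]
  "0011" -> q0 [reject]
  "00110" -> q0 [reject]
  "001101" -> q3 [accept]
  "0011010" -> q0 [reject]

"001101"


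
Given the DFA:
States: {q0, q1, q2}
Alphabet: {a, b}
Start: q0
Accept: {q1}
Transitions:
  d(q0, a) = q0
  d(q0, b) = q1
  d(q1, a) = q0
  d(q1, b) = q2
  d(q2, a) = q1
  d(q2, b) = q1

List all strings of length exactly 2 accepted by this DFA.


All strings of length 2: 4 total
Accepted: 1

"ab"


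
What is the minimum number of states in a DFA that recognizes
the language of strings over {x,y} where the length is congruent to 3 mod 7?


States track (length) mod 7.
Need 7 states: one per remainder 0..6; accept = remainder 3.

7


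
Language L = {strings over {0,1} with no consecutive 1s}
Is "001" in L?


'11' does not occur

Yes, "001" is in L


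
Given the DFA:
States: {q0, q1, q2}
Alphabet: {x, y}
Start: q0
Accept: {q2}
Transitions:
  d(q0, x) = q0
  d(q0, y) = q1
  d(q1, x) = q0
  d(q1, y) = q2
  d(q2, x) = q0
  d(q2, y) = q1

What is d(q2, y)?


Looking up transition d(q2, y)

q1


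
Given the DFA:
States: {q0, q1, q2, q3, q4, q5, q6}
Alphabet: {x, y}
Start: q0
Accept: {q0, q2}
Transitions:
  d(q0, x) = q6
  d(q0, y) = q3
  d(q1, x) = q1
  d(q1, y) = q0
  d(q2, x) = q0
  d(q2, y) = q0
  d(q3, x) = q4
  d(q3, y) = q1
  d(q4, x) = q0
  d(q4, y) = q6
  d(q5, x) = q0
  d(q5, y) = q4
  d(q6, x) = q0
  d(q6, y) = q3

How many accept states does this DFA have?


Accept states listed: {q0, q2}
Counting: q0(1) q2(2)

2


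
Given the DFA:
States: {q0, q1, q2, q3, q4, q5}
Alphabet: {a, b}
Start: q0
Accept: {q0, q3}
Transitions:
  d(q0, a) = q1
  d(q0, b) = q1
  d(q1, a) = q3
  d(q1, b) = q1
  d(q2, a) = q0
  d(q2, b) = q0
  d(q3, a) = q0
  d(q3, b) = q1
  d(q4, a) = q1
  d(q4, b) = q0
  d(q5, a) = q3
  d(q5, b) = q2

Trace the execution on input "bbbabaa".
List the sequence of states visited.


Input: bbbabaa
d(q0, b) = q1
d(q1, b) = q1
d(q1, b) = q1
d(q1, a) = q3
d(q3, b) = q1
d(q1, a) = q3
d(q3, a) = q0


q0 -> q1 -> q1 -> q1 -> q3 -> q1 -> q3 -> q0


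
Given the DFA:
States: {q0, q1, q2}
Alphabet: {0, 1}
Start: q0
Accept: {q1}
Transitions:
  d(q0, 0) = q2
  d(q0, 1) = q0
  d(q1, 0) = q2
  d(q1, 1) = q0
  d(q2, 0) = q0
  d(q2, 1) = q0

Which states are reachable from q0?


BFS from q0:
  layer 0: {q0}
  layer 1: {q2}

{q0, q2}


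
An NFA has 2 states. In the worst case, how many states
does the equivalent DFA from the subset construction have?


Subset construction: one DFA state per subset of NFA states.
2^2 = 4

4


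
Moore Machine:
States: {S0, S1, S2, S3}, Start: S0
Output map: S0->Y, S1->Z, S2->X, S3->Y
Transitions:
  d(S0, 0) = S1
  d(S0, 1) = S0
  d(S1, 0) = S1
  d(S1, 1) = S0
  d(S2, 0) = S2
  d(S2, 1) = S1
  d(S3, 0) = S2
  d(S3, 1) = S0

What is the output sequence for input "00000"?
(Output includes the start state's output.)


Start: S0 (output Y)
  --0--> S1 (output Z)
  --0--> S1 (output Z)
  --0--> S1 (output Z)
  --0--> S1 (output Z)
  --0--> S1 (output Z)

"YZZZZZ"


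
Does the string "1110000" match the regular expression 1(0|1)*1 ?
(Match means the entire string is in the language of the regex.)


|string| = 7; first = '1'; last = '0'

No, "1110000" does not match 1(0|1)*1


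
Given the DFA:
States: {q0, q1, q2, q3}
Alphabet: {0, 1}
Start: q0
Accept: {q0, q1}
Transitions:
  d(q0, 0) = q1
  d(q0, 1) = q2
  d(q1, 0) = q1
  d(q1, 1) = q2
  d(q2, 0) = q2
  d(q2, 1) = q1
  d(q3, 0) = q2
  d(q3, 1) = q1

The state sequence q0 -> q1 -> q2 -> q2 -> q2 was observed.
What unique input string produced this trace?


Trace back each transition to find the symbol:
  q0 --[0]--> q1
  q1 --[1]--> q2
  q2 --[0]--> q2
  q2 --[0]--> q2

"0100"


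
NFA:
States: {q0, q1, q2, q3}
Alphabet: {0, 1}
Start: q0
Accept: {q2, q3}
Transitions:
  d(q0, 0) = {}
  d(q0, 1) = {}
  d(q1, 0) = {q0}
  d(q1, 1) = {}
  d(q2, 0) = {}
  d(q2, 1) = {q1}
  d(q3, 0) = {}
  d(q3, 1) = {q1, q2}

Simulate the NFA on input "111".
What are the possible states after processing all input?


Start: {q0}
  --1--> {}
  --1--> {}
  --1--> {}

{} (empty set, no valid transitions)


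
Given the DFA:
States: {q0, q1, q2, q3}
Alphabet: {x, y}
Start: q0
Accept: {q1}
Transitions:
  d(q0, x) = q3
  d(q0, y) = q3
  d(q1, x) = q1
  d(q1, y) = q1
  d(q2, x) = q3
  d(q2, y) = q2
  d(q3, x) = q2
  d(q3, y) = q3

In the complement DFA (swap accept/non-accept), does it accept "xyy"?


Trace: q0 -> q3 -> q3 -> q3
Final: q3
Original accept: {q1}
Complement: q3 is not in original accept

Yes, complement accepts (original rejects)


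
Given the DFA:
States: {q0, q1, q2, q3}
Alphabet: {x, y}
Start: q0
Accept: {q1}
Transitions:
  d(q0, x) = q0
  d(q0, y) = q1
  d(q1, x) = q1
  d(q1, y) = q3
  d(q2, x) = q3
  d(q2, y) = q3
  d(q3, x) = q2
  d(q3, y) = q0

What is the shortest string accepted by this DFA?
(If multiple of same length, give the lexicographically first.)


BFS by string length (lex-first path to each state shown):
  len 0: q0<-""
  len 1: q0<-"x", q1<-"y"
Found accept state at length 1.

"y"


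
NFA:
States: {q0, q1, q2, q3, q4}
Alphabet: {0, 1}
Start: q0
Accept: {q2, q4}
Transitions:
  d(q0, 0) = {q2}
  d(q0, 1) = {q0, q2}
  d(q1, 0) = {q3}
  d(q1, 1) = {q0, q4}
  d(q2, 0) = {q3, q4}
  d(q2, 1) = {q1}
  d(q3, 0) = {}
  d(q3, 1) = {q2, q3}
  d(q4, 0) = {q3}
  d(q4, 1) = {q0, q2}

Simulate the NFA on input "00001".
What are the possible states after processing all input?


Start: {q0}
  --0--> {q2}
  --0--> {q3, q4}
  --0--> {q3}
  --0--> {}
  --1--> {}

{} (empty set, no valid transitions)


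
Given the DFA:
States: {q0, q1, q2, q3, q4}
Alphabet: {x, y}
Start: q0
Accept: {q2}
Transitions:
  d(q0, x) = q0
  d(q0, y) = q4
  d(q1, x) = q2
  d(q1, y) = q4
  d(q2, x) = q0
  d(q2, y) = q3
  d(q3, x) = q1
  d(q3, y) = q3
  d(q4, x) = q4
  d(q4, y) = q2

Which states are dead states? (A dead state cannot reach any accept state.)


Forward reachability from each state:
  q0 -> reaches accept state q2 (live)
  q1 -> reaches accept state q2 (live)
  q2 -> reaches accept state q2 (live)
  q3 -> reaches accept state q2 (live)
  q4 -> reaches accept state q2 (live)

None (all states can reach an accept state)


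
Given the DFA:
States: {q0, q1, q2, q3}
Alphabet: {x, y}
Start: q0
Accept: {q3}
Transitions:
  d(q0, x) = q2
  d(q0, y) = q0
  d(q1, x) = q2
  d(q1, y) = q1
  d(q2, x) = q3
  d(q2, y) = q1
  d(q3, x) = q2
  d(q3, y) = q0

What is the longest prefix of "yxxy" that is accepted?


Run the DFA, marking each prefix where the state is accepting:
  "" -> q0 [reject]
  "y" -> q0 [reject]
  "yx" -> q2 [reject]
  "yxx" -> q3 [accept]
  "yxxy" -> q0 [reject]

"yxx"


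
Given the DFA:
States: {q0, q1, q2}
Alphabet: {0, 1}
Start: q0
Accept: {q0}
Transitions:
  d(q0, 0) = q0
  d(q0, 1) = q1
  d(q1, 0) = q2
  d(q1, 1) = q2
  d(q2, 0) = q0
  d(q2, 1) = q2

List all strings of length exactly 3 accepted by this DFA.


All strings of length 3: 8 total
Accepted: 3

"000", "100", "110"


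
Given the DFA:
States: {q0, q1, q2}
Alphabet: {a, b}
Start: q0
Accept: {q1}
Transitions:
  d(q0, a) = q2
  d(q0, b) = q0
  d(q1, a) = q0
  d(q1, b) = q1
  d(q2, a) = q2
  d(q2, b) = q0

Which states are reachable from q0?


BFS from q0:
  layer 0: {q0}
  layer 1: {q2}

{q0, q2}


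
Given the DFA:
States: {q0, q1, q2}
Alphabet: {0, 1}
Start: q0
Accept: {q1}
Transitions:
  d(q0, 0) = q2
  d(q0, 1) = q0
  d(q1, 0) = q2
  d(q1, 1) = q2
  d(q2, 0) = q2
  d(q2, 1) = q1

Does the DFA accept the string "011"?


Trace: q0 -> q2 -> q1 -> q2
Final state: q2
Accept states: {q1}

No, rejected (final state q2 is not an accept state)


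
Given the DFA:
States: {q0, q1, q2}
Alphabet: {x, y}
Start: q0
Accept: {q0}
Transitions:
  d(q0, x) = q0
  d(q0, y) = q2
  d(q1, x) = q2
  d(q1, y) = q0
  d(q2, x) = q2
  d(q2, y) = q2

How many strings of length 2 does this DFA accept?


Enumerating all length-2 strings:
  "xx" -> q0 [accept]
  "xy" -> q2 [reject]
  "yx" -> q2 [reject]
  "yy" -> q2 [reject]

1 out of 4


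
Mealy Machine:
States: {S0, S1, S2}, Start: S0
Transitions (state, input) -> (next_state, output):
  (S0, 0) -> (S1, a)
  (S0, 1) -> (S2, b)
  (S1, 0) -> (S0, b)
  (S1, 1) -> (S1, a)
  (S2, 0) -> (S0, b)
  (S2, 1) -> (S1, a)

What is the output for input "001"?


Step-by-step:
  (S0, 0) -> (S1, a)
  (S1, 0) -> (S0, b)
  (S0, 1) -> (S2, b)

"abb"


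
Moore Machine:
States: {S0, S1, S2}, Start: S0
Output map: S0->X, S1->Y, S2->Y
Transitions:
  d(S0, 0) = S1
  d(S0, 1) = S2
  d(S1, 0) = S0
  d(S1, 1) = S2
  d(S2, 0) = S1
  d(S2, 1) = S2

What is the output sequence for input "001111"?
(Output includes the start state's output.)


Start: S0 (output X)
  --0--> S1 (output Y)
  --0--> S0 (output X)
  --1--> S2 (output Y)
  --1--> S2 (output Y)
  --1--> S2 (output Y)
  --1--> S2 (output Y)

"XYXYYYY"


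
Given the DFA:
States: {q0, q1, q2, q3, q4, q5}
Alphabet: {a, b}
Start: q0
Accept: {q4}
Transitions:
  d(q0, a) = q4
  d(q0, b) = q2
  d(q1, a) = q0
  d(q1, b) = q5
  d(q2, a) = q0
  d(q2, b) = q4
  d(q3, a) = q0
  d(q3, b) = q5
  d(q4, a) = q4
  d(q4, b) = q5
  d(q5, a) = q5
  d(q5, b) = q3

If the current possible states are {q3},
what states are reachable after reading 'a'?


Apply transition on 'a' from each current state:
  d(q3, a) = q0

{q0}


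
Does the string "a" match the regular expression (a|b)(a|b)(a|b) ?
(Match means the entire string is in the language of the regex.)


|string| = 1; first = 'a'; last = 'a'

No, "a" does not match (a|b)(a|b)(a|b)


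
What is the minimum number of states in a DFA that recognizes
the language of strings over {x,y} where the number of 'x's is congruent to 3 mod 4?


States track (count of 'x') mod 4.
Need 4 states: one per remainder 0..3; accept = remainder 3.

4


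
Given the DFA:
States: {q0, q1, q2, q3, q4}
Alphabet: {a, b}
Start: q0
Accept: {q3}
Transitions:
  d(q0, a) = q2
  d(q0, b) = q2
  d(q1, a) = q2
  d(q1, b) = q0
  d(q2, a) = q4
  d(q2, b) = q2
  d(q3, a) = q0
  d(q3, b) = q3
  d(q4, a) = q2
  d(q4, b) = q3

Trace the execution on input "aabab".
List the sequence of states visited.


Input: aabab
d(q0, a) = q2
d(q2, a) = q4
d(q4, b) = q3
d(q3, a) = q0
d(q0, b) = q2


q0 -> q2 -> q4 -> q3 -> q0 -> q2


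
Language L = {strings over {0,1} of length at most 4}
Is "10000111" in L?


length = 8

No, "10000111" is not in L


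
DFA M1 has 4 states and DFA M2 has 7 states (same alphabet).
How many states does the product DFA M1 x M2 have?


Product construction pairs every M1 state with every M2 state.
4 * 7 = 28

28


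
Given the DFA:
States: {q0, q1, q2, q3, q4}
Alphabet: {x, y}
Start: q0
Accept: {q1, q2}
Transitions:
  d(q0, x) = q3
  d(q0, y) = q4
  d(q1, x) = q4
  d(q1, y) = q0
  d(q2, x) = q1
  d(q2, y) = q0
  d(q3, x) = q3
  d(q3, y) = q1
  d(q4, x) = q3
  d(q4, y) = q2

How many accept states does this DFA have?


Accept states listed: {q1, q2}
Counting: q1(1) q2(2)

2


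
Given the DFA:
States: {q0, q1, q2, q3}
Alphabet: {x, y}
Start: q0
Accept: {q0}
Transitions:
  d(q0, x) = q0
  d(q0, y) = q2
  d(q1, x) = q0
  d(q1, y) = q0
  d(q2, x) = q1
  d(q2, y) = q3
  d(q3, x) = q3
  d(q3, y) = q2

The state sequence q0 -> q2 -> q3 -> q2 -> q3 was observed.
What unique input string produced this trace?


Trace back each transition to find the symbol:
  q0 --[y]--> q2
  q2 --[y]--> q3
  q3 --[y]--> q2
  q2 --[y]--> q3

"yyyy"


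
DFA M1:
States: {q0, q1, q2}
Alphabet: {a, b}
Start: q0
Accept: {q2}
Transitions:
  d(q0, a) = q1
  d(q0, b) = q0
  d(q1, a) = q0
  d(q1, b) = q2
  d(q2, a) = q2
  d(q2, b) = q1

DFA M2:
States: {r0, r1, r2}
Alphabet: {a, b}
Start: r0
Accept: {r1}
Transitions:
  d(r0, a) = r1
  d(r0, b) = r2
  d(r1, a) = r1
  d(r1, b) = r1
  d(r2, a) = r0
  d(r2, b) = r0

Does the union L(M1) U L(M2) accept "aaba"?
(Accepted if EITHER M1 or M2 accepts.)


M1: final=q1 accepted=False
M2: final=r1 accepted=True

Yes, union accepts


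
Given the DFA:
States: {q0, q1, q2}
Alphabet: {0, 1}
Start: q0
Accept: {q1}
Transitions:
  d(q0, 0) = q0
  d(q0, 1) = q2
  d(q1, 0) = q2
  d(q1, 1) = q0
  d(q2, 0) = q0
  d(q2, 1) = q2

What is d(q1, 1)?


Looking up transition d(q1, 1)

q0


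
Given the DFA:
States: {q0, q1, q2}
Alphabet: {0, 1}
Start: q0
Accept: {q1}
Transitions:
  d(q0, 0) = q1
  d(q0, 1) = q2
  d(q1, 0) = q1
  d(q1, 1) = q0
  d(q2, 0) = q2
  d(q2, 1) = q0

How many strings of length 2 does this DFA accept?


Enumerating all length-2 strings:
  "00" -> q1 [accept]
  "01" -> q0 [reject]
  "10" -> q2 [reject]
  "11" -> q0 [reject]

1 out of 4


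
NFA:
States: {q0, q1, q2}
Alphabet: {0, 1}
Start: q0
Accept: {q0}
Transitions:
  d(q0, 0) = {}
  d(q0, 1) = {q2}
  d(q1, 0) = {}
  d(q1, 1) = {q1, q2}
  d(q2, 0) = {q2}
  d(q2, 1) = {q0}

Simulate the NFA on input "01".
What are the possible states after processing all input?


Start: {q0}
  --0--> {}
  --1--> {}

{} (empty set, no valid transitions)


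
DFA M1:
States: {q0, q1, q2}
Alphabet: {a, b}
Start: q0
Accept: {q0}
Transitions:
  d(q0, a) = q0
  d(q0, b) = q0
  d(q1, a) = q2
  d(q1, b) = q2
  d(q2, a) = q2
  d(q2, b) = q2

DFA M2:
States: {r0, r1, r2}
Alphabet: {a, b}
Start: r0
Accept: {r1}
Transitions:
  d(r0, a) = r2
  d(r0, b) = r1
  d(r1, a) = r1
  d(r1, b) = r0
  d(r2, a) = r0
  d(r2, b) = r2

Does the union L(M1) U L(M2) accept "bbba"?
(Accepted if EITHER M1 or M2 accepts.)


M1: final=q0 accepted=True
M2: final=r1 accepted=True

Yes, union accepts


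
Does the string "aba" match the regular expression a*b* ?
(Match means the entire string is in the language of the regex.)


|string| = 3; first = 'a'; last = 'a'

No, "aba" does not match a*b*


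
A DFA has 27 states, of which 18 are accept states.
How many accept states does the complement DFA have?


Complement swaps accept and non-accept states.
27 - 18 = 9

9


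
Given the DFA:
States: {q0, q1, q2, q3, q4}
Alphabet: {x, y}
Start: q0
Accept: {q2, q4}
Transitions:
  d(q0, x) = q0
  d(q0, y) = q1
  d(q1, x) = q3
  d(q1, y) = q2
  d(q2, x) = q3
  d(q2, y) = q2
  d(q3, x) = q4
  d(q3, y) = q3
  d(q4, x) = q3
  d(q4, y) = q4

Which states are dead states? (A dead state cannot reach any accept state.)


Forward reachability from each state:
  q0 -> reaches accept state q2 (live)
  q1 -> reaches accept state q2 (live)
  q2 -> reaches accept state q2 (live)
  q3 -> reaches accept state q4 (live)
  q4 -> reaches accept state q4 (live)

None (all states can reach an accept state)


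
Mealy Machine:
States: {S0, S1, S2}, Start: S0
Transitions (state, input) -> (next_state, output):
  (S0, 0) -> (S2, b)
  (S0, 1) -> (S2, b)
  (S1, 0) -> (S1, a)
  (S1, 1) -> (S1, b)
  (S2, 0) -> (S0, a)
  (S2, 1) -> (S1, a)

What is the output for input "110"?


Step-by-step:
  (S0, 1) -> (S2, b)
  (S2, 1) -> (S1, a)
  (S1, 0) -> (S1, a)

"baa"


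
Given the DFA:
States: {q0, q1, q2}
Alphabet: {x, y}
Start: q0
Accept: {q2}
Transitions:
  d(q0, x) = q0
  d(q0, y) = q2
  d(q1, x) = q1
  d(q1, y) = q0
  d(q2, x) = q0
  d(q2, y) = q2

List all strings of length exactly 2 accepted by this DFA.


All strings of length 2: 4 total
Accepted: 2

"xy", "yy"


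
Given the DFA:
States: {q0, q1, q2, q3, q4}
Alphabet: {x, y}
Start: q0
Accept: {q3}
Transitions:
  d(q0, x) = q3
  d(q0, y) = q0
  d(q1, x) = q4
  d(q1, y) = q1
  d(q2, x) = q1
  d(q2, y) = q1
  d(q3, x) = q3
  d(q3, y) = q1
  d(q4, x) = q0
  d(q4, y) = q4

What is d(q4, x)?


Looking up transition d(q4, x)

q0


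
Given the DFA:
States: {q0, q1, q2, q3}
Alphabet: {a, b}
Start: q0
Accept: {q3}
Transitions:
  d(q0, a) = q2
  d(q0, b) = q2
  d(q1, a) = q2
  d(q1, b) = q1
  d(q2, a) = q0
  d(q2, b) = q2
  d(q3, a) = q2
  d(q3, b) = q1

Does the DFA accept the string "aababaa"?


Trace: q0 -> q2 -> q0 -> q2 -> q0 -> q2 -> q0 -> q2
Final state: q2
Accept states: {q3}

No, rejected (final state q2 is not an accept state)


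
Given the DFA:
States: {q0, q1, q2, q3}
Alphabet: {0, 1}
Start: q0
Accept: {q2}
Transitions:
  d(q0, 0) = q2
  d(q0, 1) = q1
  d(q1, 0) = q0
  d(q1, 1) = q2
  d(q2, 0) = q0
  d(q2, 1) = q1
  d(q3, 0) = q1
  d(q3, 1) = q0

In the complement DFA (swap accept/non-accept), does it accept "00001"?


Trace: q0 -> q2 -> q0 -> q2 -> q0 -> q1
Final: q1
Original accept: {q2}
Complement: q1 is not in original accept

Yes, complement accepts (original rejects)


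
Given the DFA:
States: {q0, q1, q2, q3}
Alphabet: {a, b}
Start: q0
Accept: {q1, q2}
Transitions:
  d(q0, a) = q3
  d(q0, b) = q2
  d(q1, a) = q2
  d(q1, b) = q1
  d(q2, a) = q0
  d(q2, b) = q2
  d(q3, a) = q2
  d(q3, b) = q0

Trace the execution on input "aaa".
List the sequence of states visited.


Input: aaa
d(q0, a) = q3
d(q3, a) = q2
d(q2, a) = q0


q0 -> q3 -> q2 -> q0


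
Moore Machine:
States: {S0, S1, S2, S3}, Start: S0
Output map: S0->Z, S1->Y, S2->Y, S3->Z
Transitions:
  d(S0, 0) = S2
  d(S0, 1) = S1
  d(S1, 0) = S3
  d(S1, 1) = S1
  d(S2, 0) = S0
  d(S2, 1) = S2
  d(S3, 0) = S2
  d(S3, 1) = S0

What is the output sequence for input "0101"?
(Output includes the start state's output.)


Start: S0 (output Z)
  --0--> S2 (output Y)
  --1--> S2 (output Y)
  --0--> S0 (output Z)
  --1--> S1 (output Y)

"ZYYZY"


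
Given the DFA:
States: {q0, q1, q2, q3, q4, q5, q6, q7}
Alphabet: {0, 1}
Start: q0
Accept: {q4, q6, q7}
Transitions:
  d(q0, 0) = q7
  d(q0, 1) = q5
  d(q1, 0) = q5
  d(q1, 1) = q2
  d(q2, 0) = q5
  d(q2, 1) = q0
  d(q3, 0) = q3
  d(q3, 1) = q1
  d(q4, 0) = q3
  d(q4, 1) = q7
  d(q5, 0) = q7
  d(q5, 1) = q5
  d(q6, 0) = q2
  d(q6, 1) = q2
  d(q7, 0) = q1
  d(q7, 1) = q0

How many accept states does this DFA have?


Accept states listed: {q4, q6, q7}
Counting: q4(1) q6(2) q7(3)

3


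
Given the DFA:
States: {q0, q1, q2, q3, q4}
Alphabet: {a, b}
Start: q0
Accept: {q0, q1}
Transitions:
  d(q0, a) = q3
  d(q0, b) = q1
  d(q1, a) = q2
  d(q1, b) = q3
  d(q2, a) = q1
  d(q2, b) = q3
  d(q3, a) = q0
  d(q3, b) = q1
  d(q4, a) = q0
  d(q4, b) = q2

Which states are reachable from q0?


BFS from q0:
  layer 0: {q0}
  layer 1: {q1, q3}
  layer 2: {q2}

{q0, q1, q2, q3}


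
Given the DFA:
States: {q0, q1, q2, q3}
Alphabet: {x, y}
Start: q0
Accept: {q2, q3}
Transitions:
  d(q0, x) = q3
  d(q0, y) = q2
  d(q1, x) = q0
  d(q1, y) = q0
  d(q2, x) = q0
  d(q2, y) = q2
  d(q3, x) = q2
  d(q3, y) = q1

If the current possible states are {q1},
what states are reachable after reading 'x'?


Apply transition on 'x' from each current state:
  d(q1, x) = q0

{q0}


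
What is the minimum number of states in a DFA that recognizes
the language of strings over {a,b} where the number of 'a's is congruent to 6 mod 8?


States track (count of 'a') mod 8.
Need 8 states: one per remainder 0..7; accept = remainder 6.

8
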